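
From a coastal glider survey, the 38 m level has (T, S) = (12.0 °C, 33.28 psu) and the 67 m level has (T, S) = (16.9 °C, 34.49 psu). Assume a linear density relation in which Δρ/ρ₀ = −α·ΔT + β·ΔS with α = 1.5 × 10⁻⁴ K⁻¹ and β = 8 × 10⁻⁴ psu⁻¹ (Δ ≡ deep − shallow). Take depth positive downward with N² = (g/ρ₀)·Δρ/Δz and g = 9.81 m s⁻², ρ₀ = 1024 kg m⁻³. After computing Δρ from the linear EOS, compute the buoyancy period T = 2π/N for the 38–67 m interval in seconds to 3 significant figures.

ΔT = +4.9 K, ΔS = +1.21 psu (deep − shallow).
Δρ/ρ₀ = −αΔT + βΔS = -7.35 × 10⁻⁴ + 9.68 × 10⁻⁴ = 2.33 × 10⁻⁴, so Δρ ≈ 0.2386 kg m⁻³.
N² = (g/ρ₀)·Δρ/Δz = g·(Δρ/ρ₀)/Δz = 9.81 × 2.33 × 10⁻⁴ / 29 = 7.8818 × 10⁻⁵ s⁻².
N = √(7.8818 × 10⁻⁵) = 8.8780 × 10⁻³ rad s⁻¹ → T = 2π/N = 707.73 s ≈ 708 s.

708 s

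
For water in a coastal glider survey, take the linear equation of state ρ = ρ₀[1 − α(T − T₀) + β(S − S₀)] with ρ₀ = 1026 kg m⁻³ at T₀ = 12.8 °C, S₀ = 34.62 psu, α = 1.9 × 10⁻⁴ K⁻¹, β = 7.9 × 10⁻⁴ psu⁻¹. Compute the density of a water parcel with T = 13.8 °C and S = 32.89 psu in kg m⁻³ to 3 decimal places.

T − T₀ = +1.0 K, S − S₀ = -1.73 psu.
Bracket = 1 − α·(+1.0) + β·(-1.73) = 1 + (-1.5567 × 10⁻³) = 0.9984433.
ρ = 1026 × 0.9984433 = 1024.403 kg m⁻³.

1024.403 kg m⁻³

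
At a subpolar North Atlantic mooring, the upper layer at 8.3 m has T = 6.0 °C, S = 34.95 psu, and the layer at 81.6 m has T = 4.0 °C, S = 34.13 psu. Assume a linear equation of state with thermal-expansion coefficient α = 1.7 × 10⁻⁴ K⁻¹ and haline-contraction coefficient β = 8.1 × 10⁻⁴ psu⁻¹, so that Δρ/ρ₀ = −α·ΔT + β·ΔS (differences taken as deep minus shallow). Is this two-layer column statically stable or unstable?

ΔT = 4.0 − 6.0 = -2.0 K and ΔS = 34.13 − 34.95 = -0.82 psu (deep − shallow).
−αΔT = 3.40 × 10⁻⁴; βΔS = -6.642 × 10⁻⁴; sum Δρ/ρ₀ = -3.242 × 10⁻⁴.
Δρ/ρ₀ < 0, so Δρ < 0: deeper water is lighter → statically unstable; the column would overturn.

unstable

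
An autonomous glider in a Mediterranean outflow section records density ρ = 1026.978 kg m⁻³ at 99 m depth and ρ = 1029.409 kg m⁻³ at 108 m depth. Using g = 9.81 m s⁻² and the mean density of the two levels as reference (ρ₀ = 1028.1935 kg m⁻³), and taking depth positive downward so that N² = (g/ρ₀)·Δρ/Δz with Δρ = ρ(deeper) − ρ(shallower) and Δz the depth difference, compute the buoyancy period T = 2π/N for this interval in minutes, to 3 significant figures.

Δρ = 1029.409 − 1026.978 = 2.431 kg m⁻³ over Δz = 108 − 99 = 9 m.
N² = (9.81/1028.1935) × (2.431/9) = 2.5771 × 10⁻³ s⁻².
N = √(2.5771 × 10⁻³) = 0.050765 rad s⁻¹, so T = 2π/N = 123.77 s = 2.0628 min ≈ 2.06 min.

2.06 min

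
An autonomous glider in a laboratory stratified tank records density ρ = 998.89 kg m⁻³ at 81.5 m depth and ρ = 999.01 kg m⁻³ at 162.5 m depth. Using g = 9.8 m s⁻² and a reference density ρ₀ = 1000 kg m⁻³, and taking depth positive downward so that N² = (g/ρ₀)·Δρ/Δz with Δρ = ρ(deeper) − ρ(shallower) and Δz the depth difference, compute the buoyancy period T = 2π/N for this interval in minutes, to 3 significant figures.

Δρ = 999.01 − 998.89 = 0.12 kg m⁻³ over Δz = 162.5 − 81.5 = 81 m.
N² = (9.8/1000) × (0.12/81) = 1.4519 × 10⁻⁵ s⁻².
N = √(1.4519 × 10⁻⁵) = 3.8104 × 10⁻³ rad s⁻¹, so T = 2π/N = 1.6490 × 10³ s = 27.483 min ≈ 27.5 min.
A positive N² confirms static stability across the interval.

27.5 min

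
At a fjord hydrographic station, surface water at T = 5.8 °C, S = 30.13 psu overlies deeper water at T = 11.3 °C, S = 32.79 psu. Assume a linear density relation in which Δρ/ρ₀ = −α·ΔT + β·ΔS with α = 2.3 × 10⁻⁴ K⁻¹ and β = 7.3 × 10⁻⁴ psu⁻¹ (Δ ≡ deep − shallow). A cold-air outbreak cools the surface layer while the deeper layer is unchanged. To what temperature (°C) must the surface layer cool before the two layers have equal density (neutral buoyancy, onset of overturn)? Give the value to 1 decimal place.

2.9 °C

Neutral buoyancy requires Δρ = 0, i.e. −α(T_deep − T_surf′) + β(S_deep − S_surf) = 0.
T_surf′ = T_deep − (β/α)·ΔS = 11.3 − (7.3 × 10⁻⁴/2.3 × 10⁻⁴)·(+2.66) = 2.857 °C.
Cooling required: 5.8 − (2.857) = 2.943 °C.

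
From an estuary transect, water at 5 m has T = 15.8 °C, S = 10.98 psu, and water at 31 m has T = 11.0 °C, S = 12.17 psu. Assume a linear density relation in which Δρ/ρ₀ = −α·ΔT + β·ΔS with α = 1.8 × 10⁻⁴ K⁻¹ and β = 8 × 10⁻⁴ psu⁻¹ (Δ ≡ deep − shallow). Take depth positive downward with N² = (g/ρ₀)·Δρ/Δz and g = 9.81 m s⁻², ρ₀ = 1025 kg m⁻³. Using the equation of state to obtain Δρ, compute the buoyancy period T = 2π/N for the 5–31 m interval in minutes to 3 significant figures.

ΔT = -4.8 K, ΔS = +1.19 psu (deep − shallow).
Δρ/ρ₀ = −αΔT + βΔS = 8.64 × 10⁻⁴ + 9.52 × 10⁻⁴ = 1.816 × 10⁻³, so Δρ ≈ 1.861 kg m⁻³.
N² = (g/ρ₀)·Δρ/Δz = g·(Δρ/ρ₀)/Δz = 9.81 × 1.816 × 10⁻³ / 26 = 6.8519 × 10⁻⁴ s⁻².
N = √(6.8519 × 10⁻⁴) = 0.026176 rad s⁻¹ → T = 2π/N = 240.04 s = 4.0007 min ≈ 4.00 min.

4.00 min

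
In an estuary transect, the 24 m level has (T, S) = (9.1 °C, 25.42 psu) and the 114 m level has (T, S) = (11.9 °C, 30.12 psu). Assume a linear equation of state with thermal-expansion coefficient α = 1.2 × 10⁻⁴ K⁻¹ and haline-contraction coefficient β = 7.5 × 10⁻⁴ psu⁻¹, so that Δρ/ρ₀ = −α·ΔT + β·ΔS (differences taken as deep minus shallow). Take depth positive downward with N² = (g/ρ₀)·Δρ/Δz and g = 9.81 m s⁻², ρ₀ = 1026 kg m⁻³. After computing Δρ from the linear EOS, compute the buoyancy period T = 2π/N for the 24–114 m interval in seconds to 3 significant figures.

ΔT = +2.8 K, ΔS = +4.70 psu (deep − shallow).
Δρ/ρ₀ = −αΔT + βΔS = -3.36 × 10⁻⁴ + 3.525 × 10⁻³ = 3.189 × 10⁻³, so Δρ ≈ 3.272 kg m⁻³.
N² = (g/ρ₀)·Δρ/Δz = g·(Δρ/ρ₀)/Δz = 9.81 × 3.189 × 10⁻³ / 90 = 3.4760 × 10⁻⁴ s⁻².
N = √(3.4760 × 10⁻⁴) = 0.018644 rad s⁻¹ → T = 2π/N = 337.01 s ≈ 337 s.

337 s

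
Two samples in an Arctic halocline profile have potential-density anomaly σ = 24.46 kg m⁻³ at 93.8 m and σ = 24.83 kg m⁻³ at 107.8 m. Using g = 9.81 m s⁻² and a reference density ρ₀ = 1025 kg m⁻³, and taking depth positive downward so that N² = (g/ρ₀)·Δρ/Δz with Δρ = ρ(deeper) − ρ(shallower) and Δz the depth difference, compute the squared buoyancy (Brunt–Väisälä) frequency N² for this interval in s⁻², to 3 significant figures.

Δρ = 1024.83 − 1024.46 = 0.37 kg m⁻³ over Δz = 107.8 − 93.8 = 14 m.
N² = (9.81/1025) × (0.37/14) = 2.5294 × 10⁻⁴ s⁻² ≈ 2.53 × 10⁻⁴ s⁻².

2.53 × 10⁻⁴ s⁻²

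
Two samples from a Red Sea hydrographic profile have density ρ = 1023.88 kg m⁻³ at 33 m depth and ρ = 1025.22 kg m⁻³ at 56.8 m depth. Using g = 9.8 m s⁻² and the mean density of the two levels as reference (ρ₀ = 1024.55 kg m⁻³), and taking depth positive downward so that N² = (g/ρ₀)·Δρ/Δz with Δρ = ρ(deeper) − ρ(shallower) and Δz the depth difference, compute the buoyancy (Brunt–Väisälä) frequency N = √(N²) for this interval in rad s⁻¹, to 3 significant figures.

Δρ = 1025.22 − 1023.88 = 1.34 kg m⁻³ over Δz = 56.8 − 33 = 23.8 m.
N² = (9.8/1024.55) × (1.34/23.8) = 5.3854 × 10⁻⁴ s⁻².
N = √(5.3854 × 10⁻⁴) = 0.023206 rad s⁻¹ ≈ 0.0232 rad s⁻¹.

0.0232 rad s⁻¹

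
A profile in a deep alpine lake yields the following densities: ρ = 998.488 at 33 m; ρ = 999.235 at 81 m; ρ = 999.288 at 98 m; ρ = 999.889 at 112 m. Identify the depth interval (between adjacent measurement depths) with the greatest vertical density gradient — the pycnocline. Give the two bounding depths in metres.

Compute the density gradient over each adjacent pair:
  33–81 m: Δρ/Δz = 0.747/48 = 0.016 kg m⁻⁴
  81–98 m: Δρ/Δz = 0.053/17 = 3.1 × 10⁻³ kg m⁻⁴
  98–112 m: Δρ/Δz = 0.601/14 = 0.043 kg m⁻⁴
The largest gradient is in the 98–112 m interval — the pycnocline.

98–112 m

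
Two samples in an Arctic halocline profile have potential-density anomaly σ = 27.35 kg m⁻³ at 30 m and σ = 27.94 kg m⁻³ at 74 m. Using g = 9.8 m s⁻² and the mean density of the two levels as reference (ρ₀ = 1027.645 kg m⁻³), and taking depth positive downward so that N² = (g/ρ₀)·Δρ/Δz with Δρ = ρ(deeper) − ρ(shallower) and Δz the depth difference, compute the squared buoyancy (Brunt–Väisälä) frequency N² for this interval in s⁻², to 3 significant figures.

Δρ = 1027.94 − 1027.35 = 0.59 kg m⁻³ over Δz = 74 − 30 = 44 m.
N² = (9.8/1027.645) × (0.59/44) = 1.2787 × 10⁻⁴ s⁻² ≈ 1.28 × 10⁻⁴ s⁻².
N² > 0, so the interval is statically stable.

1.28 × 10⁻⁴ s⁻²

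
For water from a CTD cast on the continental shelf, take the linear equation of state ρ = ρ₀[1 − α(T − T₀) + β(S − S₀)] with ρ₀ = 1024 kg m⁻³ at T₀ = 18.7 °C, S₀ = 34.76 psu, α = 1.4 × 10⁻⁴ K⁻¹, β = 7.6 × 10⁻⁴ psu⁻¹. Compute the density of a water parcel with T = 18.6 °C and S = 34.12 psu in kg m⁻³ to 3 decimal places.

1023.516 kg m⁻³

T − T₀ = -0.1 K, S − S₀ = -0.64 psu.
Bracket = 1 − α·(-0.1) + β·(-0.64) = 1 + (-4.724 × 10⁻⁴) = 0.9995276.
ρ = 1024 × 0.9995276 = 1023.516 kg m⁻³.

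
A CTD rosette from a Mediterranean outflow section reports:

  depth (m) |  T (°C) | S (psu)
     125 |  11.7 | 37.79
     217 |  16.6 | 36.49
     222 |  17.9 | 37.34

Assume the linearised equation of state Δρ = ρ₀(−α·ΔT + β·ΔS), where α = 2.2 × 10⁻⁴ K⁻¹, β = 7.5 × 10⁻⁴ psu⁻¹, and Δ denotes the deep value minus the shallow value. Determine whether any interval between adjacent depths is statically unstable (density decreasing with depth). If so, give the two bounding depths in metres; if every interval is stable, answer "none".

Evaluate Δρ/ρ₀ = −αΔT + βΔS across each adjacent pair:
  125–217 m: −αΔT+βΔS = −(2.2 × 10⁻⁴)(+4.9)+(7.5 × 10⁻⁴)(-1.30) = -2.1 × 10⁻³ → UNSTABLE
  217–222 m: −αΔT+βΔS = −(2.2 × 10⁻⁴)(+1.3)+(7.5 × 10⁻⁴)(+0.85) = 3.5 × 10⁻⁴ → stable
The 125–217 m interval has Δρ < 0: lighter water underlies denser water.

125–217 m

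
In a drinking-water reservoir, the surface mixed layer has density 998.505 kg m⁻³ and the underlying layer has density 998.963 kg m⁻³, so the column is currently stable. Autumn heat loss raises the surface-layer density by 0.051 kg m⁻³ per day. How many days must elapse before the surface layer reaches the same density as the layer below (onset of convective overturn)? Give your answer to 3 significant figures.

8.98 days

Density deficit of the surface layer: 998.963 − 998.505 = 0.458 kg m⁻³.
Required change = 0.458 / 0.051 = 8.98 days.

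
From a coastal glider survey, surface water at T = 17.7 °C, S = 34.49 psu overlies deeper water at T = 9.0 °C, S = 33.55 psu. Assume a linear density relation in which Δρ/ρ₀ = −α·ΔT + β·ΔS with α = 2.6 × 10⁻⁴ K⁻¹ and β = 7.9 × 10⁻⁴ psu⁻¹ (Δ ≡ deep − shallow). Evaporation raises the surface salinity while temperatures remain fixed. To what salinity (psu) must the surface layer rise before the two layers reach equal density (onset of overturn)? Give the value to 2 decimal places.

Neutral buoyancy requires −α(T_deep − T_surf) + β(S_deep − S_surf′) = 0.
S_surf′ = S_deep − (α/β)·ΔT = 33.55 − (2.6 × 10⁻⁴/7.9 × 10⁻⁴)·(-8.7) = 36.4133 psu.
Increase required: 36.4133 − 34.49 = 1.9233 psu.

36.41 psu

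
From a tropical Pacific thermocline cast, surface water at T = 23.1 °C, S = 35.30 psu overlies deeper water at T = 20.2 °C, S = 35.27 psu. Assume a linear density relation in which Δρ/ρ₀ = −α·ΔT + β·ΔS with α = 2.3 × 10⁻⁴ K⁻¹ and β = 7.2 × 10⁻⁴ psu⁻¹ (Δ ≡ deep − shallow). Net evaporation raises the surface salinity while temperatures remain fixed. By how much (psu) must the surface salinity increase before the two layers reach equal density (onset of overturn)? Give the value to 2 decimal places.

0.90 psu

Neutral buoyancy requires −α(T_deep − T_surf) + β(S_deep − S_surf′) = 0.
S_surf′ = S_deep − (α/β)·ΔT = 35.27 − (2.3 × 10⁻⁴/7.2 × 10⁻⁴)·(-2.9) = 36.1964 psu.
Increase required: 36.1964 − 35.30 = 0.8964 psu.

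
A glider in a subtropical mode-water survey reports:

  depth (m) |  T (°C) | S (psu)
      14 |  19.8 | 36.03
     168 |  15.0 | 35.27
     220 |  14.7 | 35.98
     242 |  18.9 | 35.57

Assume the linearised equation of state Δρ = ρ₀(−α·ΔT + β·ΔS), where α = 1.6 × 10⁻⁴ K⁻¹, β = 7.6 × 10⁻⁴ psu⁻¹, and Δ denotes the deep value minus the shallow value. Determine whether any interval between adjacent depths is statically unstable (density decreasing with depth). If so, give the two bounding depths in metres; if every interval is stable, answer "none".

Evaluate Δρ/ρ₀ = −αΔT + βΔS across each adjacent pair:
  14–168 m: −αΔT+βΔS = −(1.6 × 10⁻⁴)(-4.8)+(7.6 × 10⁻⁴)(-0.76) = 1.9 × 10⁻⁴ → stable
  168–220 m: −αΔT+βΔS = −(1.6 × 10⁻⁴)(-0.3)+(7.6 × 10⁻⁴)(+0.71) = 5.9 × 10⁻⁴ → stable
  220–242 m: −αΔT+βΔS = −(1.6 × 10⁻⁴)(+4.2)+(7.6 × 10⁻⁴)(-0.41) = -9.8 × 10⁻⁴ → UNSTABLE
The 220–242 m interval has Δρ < 0: lighter water underlies denser water.

220–242 m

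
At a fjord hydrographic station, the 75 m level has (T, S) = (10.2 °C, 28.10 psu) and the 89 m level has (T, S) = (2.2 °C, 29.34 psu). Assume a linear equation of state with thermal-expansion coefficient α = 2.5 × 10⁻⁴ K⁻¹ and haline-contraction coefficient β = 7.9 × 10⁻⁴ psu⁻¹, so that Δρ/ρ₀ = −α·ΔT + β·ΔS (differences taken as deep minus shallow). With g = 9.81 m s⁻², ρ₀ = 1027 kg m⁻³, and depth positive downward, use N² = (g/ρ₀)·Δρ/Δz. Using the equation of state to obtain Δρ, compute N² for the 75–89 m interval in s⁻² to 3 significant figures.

2.09 × 10⁻³ s⁻²

ΔT = -8.0 K, ΔS = +1.24 psu (deep − shallow).
Δρ/ρ₀ = −αΔT + βΔS = 2.00 × 10⁻³ + 9.796 × 10⁻⁴ = 2.9796 × 10⁻³, so Δρ ≈ 3.060 kg m⁻³.
N² = (g/ρ₀)·Δρ/Δz = g·(Δρ/ρ₀)/Δz = 9.81 × 2.9796 × 10⁻³ / 14 = 2.0878 × 10⁻³ s⁻² ≈ 2.09 × 10⁻³ s⁻².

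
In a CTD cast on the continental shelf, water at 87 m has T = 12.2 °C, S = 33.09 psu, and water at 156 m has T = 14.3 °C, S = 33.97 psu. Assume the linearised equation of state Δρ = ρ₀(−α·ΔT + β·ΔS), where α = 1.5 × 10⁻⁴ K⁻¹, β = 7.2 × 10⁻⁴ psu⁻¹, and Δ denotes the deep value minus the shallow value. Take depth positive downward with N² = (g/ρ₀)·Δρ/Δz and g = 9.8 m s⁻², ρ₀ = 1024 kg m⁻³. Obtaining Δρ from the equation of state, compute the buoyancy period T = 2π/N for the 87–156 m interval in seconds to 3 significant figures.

ΔT = +2.1 K, ΔS = +0.88 psu (deep − shallow).
Δρ/ρ₀ = −αΔT + βΔS = -3.15 × 10⁻⁴ + 6.336 × 10⁻⁴ = 3.186 × 10⁻⁴, so Δρ ≈ 0.3262 kg m⁻³.
N² = (g/ρ₀)·Δρ/Δz = g·(Δρ/ρ₀)/Δz = 9.8 × 3.186 × 10⁻⁴ / 69 = 4.5250 × 10⁻⁵ s⁻².
N = √(4.5250 × 10⁻⁵) = 6.7268 × 10⁻³ rad s⁻¹ → T = 2π/N = 934.05 s ≈ 934 s.

934 s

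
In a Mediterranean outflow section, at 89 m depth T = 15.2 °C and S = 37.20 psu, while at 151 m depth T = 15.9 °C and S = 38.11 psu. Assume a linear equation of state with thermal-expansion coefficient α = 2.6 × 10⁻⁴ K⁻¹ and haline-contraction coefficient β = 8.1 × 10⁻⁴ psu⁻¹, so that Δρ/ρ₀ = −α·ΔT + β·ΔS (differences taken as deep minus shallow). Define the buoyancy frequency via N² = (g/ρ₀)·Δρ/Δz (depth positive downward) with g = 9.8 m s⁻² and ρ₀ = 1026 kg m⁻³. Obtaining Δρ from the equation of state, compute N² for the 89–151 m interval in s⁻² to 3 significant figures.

8.77 × 10⁻⁵ s⁻²

ΔT = +0.7 K, ΔS = +0.91 psu (deep − shallow).
Δρ/ρ₀ = −αΔT + βΔS = -1.82 × 10⁻⁴ + 7.371 × 10⁻⁴ = 5.551 × 10⁻⁴, so Δρ ≈ 0.5695 kg m⁻³.
N² = (g/ρ₀)·Δρ/Δz = g·(Δρ/ρ₀)/Δz = 9.8 × 5.551 × 10⁻⁴ / 62 = 8.7742 × 10⁻⁵ s⁻² ≈ 8.77 × 10⁻⁵ s⁻².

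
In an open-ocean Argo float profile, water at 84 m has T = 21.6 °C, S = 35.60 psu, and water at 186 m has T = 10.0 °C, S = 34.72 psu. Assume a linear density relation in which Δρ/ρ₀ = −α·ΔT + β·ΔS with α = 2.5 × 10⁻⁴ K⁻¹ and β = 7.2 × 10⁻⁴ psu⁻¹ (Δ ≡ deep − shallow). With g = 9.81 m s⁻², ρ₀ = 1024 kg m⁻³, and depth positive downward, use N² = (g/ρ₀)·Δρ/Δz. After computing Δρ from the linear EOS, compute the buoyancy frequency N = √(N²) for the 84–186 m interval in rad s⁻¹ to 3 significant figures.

0.0148 rad s⁻¹

ΔT = -11.6 K, ΔS = -0.88 psu (deep − shallow).
Δρ/ρ₀ = −αΔT + βΔS = 2.90 × 10⁻³ − 6.336 × 10⁻⁴ = 2.2664 × 10⁻³, so Δρ ≈ 2.321 kg m⁻³.
N² = (g/ρ₀)·Δρ/Δz = g·(Δρ/ρ₀)/Δz = 9.81 × 2.2664 × 10⁻³ / 102 = 2.1797 × 10⁻⁴ s⁻².
N = √(2.1797 × 10⁻⁴) = 0.014764 rad s⁻¹ ≈ 0.0148 rad s⁻¹.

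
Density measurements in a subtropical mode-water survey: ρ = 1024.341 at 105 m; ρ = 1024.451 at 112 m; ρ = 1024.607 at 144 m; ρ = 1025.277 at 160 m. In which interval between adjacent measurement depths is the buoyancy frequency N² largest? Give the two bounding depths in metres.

Compute the density gradient over each adjacent pair:
  105–112 m: Δρ/Δz = 0.110/7 = 0.016 kg m⁻⁴
  112–144 m: Δρ/Δz = 0.156/32 = 4.9 × 10⁻³ kg m⁻⁴
  144–160 m: Δρ/Δz = 0.670/16 = 0.042 kg m⁻⁴
The largest gradient is in the 144–160 m interval — the pycnocline.

144–160 m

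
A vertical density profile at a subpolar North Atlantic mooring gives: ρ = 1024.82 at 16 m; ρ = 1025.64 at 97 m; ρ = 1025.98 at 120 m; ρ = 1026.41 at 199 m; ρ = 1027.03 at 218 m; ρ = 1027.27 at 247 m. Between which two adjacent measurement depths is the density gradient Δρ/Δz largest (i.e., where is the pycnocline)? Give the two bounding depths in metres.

199–218 m

Compute the density gradient over each adjacent pair:
  16–97 m: Δρ/Δz = 0.82/81 = 0.010 kg m⁻⁴
  97–120 m: Δρ/Δz = 0.34/23 = 0.015 kg m⁻⁴
  120–199 m: Δρ/Δz = 0.43/79 = 5.4 × 10⁻³ kg m⁻⁴
  199–218 m: Δρ/Δz = 0.62/19 = 0.033 kg m⁻⁴
  218–247 m: Δρ/Δz = 0.24/29 = 8.3 × 10⁻³ kg m⁻⁴
The largest gradient is in the 199–218 m interval — the pycnocline.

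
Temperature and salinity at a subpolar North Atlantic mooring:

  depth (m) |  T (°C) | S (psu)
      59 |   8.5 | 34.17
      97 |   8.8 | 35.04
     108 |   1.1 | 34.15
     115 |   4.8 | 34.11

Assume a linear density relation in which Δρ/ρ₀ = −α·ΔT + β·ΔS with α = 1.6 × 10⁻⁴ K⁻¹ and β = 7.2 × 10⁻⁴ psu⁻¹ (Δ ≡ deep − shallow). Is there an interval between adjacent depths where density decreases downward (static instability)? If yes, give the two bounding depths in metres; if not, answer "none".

108–115 m

Evaluate Δρ/ρ₀ = −αΔT + βΔS across each adjacent pair:
  59–97 m: −αΔT+βΔS = −(1.6 × 10⁻⁴)(+0.3)+(7.2 × 10⁻⁴)(+0.87) = 5.8 × 10⁻⁴ → stable
  97–108 m: −αΔT+βΔS = −(1.6 × 10⁻⁴)(-7.7)+(7.2 × 10⁻⁴)(-0.89) = 5.9 × 10⁻⁴ → stable
  108–115 m: −αΔT+βΔS = −(1.6 × 10⁻⁴)(+3.7)+(7.2 × 10⁻⁴)(-0.04) = -6.2 × 10⁻⁴ → UNSTABLE
The 108–115 m interval has Δρ < 0: lighter water underlies denser water.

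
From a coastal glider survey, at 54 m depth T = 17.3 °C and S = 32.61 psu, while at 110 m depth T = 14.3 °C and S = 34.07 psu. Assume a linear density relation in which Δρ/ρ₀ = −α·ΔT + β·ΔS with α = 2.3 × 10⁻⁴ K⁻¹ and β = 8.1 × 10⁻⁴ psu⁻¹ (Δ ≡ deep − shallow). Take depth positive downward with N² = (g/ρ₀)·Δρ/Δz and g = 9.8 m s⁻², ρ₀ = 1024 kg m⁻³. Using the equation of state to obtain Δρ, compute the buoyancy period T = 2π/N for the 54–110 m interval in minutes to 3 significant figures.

5.78 min

ΔT = -3.0 K, ΔS = +1.46 psu (deep − shallow).
Δρ/ρ₀ = −αΔT + βΔS = 6.90 × 10⁻⁴ + 1.1826 × 10⁻³ = 1.8726 × 10⁻³, so Δρ ≈ 1.918 kg m⁻³.
N² = (g/ρ₀)·Δρ/Δz = g·(Δρ/ρ₀)/Δz = 9.8 × 1.8726 × 10⁻³ / 56 = 3.2771 × 10⁻⁴ s⁻².
N = √(3.2771 × 10⁻⁴) = 0.018103 rad s⁻¹ → T = 2π/N = 347.08 s = 5.7847 min ≈ 5.78 min.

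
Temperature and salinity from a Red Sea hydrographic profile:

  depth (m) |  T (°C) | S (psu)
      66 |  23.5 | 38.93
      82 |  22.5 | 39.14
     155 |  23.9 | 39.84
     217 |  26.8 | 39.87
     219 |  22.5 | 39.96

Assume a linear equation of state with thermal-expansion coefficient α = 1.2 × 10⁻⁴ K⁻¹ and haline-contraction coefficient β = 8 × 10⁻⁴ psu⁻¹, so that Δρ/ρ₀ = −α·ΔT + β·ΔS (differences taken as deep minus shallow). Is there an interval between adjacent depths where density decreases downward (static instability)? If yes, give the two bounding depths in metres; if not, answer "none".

Evaluate Δρ/ρ₀ = −αΔT + βΔS across each adjacent pair:
  66–82 m: −αΔT+βΔS = −(1.2 × 10⁻⁴)(-1.0)+(8 × 10⁻⁴)(+0.21) = 2.9 × 10⁻⁴ → stable
  82–155 m: −αΔT+βΔS = −(1.2 × 10⁻⁴)(+1.4)+(8 × 10⁻⁴)(+0.70) = 3.9 × 10⁻⁴ → stable
  155–217 m: −αΔT+βΔS = −(1.2 × 10⁻⁴)(+2.9)+(8 × 10⁻⁴)(+0.03) = -3.2 × 10⁻⁴ → UNSTABLE
  217–219 m: −αΔT+βΔS = −(1.2 × 10⁻⁴)(-4.3)+(8 × 10⁻⁴)(+0.09) = 5.9 × 10⁻⁴ → stable
The 155–217 m interval has Δρ < 0: lighter water underlies denser water.

155–217 m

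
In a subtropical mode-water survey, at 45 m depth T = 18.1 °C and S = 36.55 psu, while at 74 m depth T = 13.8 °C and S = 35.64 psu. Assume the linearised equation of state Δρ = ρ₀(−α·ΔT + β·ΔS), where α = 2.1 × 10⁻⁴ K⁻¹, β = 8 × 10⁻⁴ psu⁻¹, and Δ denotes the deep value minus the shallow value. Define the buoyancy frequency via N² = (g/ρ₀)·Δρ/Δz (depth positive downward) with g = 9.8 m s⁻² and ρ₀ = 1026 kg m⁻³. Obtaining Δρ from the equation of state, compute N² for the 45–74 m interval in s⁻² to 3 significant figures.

5.91 × 10⁻⁵ s⁻²

ΔT = -4.3 K, ΔS = -0.91 psu (deep − shallow).
Δρ/ρ₀ = −αΔT + βΔS = 9.03 × 10⁻⁴ − 7.28 × 10⁻⁴ = 1.75 × 10⁻⁴, so Δρ ≈ 0.1796 kg m⁻³.
N² = (g/ρ₀)·Δρ/Δz = g·(Δρ/ρ₀)/Δz = 9.8 × 1.75 × 10⁻⁴ / 29 = 5.9138 × 10⁻⁵ s⁻² ≈ 5.91 × 10⁻⁵ s⁻².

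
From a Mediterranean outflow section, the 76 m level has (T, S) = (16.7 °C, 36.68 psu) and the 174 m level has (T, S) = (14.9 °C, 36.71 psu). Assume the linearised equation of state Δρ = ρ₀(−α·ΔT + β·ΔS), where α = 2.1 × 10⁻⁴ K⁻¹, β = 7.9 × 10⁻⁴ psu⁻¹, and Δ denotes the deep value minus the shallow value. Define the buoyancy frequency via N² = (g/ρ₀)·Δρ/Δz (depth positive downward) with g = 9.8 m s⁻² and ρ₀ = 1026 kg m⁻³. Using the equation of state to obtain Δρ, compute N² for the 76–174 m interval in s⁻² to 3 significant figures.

ΔT = -1.8 K, ΔS = +0.03 psu (deep − shallow).
Δρ/ρ₀ = −αΔT + βΔS = 3.78 × 10⁻⁴ + 2.37 × 10⁻⁵ = 4.017 × 10⁻⁴, so Δρ ≈ 0.4121 kg m⁻³.
N² = (g/ρ₀)·Δρ/Δz = g·(Δρ/ρ₀)/Δz = 9.8 × 4.017 × 10⁻⁴ / 98 = 4.0170 × 10⁻⁵ s⁻² ≈ 4.02 × 10⁻⁵ s⁻².

4.02 × 10⁻⁵ s⁻²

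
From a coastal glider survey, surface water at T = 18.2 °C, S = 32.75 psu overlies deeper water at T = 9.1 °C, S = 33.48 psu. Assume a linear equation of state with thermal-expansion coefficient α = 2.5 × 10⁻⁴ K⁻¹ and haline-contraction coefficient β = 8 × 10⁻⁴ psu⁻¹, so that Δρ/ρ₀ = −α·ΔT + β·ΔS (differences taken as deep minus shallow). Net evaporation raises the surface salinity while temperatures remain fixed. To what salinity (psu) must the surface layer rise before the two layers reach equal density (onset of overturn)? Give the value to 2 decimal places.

36.32 psu

Neutral buoyancy requires −α(T_deep − T_surf) + β(S_deep − S_surf′) = 0.
S_surf′ = S_deep − (α/β)·ΔT = 33.48 − (2.5 × 10⁻⁴/8 × 10⁻⁴)·(-9.1) = 36.3237 psu.
Increase required: 36.3237 − 32.75 = 3.5737 psu.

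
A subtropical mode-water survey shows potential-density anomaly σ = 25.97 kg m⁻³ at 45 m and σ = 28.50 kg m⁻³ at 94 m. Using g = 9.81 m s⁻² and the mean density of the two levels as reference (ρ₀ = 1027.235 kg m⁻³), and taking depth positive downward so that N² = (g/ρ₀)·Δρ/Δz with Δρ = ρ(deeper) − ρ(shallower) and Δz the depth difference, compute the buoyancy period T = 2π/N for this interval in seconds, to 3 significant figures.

Δρ = 1028.50 − 1025.97 = 2.53 kg m⁻³ over Δz = 94 − 45 = 49 m.
N² = (9.81/1027.235) × (2.53/49) = 4.9309 × 10⁻⁴ s⁻².
N = √(4.9309 × 10⁻⁴) = 0.022206 rad s⁻¹, so T = 2π/N = 282.95 s ≈ 283 s.

283 s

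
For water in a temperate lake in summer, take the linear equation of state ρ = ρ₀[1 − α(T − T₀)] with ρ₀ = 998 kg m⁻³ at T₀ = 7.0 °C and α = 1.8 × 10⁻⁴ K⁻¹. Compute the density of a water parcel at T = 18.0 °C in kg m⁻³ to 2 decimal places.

996.02 kg m⁻³

T − T₀ = +11.0 K.
Bracket = 1 − α·(+11.0) = 1 + (-1.98 × 10⁻³) = 0.9980200.
ρ = 998 × 0.9980200 = 996.02 kg m⁻³.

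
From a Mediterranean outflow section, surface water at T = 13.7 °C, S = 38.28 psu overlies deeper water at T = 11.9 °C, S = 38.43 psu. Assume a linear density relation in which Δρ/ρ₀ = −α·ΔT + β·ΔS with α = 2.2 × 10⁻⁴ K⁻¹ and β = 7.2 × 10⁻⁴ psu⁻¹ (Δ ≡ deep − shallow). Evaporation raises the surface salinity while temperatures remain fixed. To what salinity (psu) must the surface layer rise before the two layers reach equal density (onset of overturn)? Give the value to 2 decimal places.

Neutral buoyancy requires −α(T_deep − T_surf) + β(S_deep − S_surf′) = 0.
S_surf′ = S_deep − (α/β)·ΔT = 38.43 − (2.2 × 10⁻⁴/7.2 × 10⁻⁴)·(-1.8) = 38.9800 psu.
Increase required: 38.9800 − 38.28 = 0.7000 psu.

38.98 psu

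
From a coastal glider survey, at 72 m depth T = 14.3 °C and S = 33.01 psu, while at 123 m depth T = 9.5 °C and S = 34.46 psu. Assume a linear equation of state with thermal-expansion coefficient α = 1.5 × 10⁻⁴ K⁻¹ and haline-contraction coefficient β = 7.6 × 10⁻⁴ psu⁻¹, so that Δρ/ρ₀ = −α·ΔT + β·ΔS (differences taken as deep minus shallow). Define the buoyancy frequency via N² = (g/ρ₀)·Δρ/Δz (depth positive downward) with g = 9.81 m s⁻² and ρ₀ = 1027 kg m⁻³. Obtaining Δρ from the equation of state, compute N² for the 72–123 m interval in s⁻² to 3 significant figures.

3.50 × 10⁻⁴ s⁻²

ΔT = -4.8 K, ΔS = +1.45 psu (deep − shallow).
Δρ/ρ₀ = −αΔT + βΔS = 7.20 × 10⁻⁴ + 1.102 × 10⁻³ = 1.822 × 10⁻³, so Δρ ≈ 1.871 kg m⁻³.
N² = (g/ρ₀)·Δρ/Δz = g·(Δρ/ρ₀)/Δz = 9.81 × 1.822 × 10⁻³ / 51 = 3.5047 × 10⁻⁴ s⁻² ≈ 3.50 × 10⁻⁴ s⁻².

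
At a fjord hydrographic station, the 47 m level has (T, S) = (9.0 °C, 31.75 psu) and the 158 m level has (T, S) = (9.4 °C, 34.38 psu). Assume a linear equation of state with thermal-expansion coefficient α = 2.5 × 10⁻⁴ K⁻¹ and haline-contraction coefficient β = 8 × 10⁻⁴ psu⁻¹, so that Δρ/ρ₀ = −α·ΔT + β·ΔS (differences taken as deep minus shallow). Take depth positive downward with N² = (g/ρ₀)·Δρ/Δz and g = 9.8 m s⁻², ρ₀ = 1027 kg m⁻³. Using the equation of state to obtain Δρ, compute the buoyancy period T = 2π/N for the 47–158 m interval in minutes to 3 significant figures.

ΔT = +0.4 K, ΔS = +2.63 psu (deep − shallow).
Δρ/ρ₀ = −αΔT + βΔS = -1.00 × 10⁻⁴ + 2.104 × 10⁻³ = 2.004 × 10⁻³, so Δρ ≈ 2.058 kg m⁻³.
N² = (g/ρ₀)·Δρ/Δz = g·(Δρ/ρ₀)/Δz = 9.8 × 2.004 × 10⁻³ / 111 = 1.7693 × 10⁻⁴ s⁻².
N = √(1.7693 × 10⁻⁴) = 0.013302 rad s⁻¹ → T = 2π/N = 472.35 s = 7.8725 min ≈ 7.87 min.

7.87 min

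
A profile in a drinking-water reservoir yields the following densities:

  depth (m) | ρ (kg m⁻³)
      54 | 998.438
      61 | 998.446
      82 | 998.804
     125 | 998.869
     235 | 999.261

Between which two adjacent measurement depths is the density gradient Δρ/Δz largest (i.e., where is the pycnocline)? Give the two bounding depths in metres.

61–82 m

Compute the density gradient over each adjacent pair:
  54–61 m: Δρ/Δz = 0.008/7 = 1.1 × 10⁻³ kg m⁻⁴
  61–82 m: Δρ/Δz = 0.358/21 = 0.017 kg m⁻⁴
  82–125 m: Δρ/Δz = 0.065/43 = 1.5 × 10⁻³ kg m⁻⁴
  125–235 m: Δρ/Δz = 0.392/110 = 3.6 × 10⁻³ kg m⁻⁴
The largest gradient is in the 61–82 m interval — the pycnocline.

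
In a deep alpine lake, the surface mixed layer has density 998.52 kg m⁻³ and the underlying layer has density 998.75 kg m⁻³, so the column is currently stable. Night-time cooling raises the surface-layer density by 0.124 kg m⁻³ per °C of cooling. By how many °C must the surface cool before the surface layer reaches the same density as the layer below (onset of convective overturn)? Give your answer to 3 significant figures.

Density deficit of the surface layer: 998.75 − 998.52 = 0.23 kg m⁻³.
Required change = 0.23 / 0.124 = 1.85 °C.

1.85 °C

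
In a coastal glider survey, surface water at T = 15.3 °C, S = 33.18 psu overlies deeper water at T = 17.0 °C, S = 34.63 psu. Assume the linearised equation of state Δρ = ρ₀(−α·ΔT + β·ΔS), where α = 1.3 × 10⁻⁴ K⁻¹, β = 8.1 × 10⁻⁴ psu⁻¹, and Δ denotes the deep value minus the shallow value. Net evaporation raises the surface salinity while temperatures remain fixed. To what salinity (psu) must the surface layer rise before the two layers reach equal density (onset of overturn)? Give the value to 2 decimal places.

Neutral buoyancy requires −α(T_deep − T_surf) + β(S_deep − S_surf′) = 0.
S_surf′ = S_deep − (α/β)·ΔT = 34.63 − (1.3 × 10⁻⁴/8.1 × 10⁻⁴)·(+1.7) = 34.3572 psu.
Increase required: 34.3572 − 33.18 = 1.1772 psu.

34.36 psu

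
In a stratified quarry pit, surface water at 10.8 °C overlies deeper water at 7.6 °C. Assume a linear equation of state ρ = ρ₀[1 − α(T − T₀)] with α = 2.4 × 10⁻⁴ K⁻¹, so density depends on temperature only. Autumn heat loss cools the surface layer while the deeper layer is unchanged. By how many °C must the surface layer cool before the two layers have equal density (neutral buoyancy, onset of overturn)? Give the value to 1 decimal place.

With temperature the only control, equal density requires T_surf′ = T_deep.
T_surf′ = 7.6 °C.
Cooling required: 10.8 − 7.6 = 3.2 °C.

3.2 °C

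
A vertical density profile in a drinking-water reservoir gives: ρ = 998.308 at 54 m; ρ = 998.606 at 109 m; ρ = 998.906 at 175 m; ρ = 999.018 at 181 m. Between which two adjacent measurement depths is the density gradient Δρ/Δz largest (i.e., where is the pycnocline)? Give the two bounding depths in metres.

175–181 m

Compute the density gradient over each adjacent pair:
  54–109 m: Δρ/Δz = 0.298/55 = 5.4 × 10⁻³ kg m⁻⁴
  109–175 m: Δρ/Δz = 0.300/66 = 4.5 × 10⁻³ kg m⁻⁴
  175–181 m: Δρ/Δz = 0.112/6 = 0.019 kg m⁻⁴
The largest gradient is in the 175–181 m interval — the pycnocline.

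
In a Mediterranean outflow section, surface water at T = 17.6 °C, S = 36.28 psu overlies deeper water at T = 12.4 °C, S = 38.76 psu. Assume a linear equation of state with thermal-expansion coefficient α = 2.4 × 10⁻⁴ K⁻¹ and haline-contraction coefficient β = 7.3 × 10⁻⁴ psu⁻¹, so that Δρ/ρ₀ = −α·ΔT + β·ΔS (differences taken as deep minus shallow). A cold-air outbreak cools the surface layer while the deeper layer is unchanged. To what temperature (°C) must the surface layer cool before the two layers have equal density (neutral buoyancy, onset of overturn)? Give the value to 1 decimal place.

4.9 °C

Neutral buoyancy requires Δρ = 0, i.e. −α(T_deep − T_surf′) + β(S_deep − S_surf) = 0.
T_surf′ = T_deep − (β/α)·ΔS = 12.4 − (7.3 × 10⁻⁴/2.4 × 10⁻⁴)·(+2.48) = 4.857 °C.
Cooling required: 17.6 − (4.857) = 12.743 °C.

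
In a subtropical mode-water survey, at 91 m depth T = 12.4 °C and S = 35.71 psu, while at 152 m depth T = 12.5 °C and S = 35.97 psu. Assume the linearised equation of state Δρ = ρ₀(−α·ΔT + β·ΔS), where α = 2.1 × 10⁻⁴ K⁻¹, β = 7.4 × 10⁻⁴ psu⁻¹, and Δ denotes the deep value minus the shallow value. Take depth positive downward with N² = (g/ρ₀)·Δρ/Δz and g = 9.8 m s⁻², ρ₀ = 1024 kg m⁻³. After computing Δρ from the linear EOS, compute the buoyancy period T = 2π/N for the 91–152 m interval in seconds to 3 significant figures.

1.20 × 10³ s

ΔT = +0.1 K, ΔS = +0.26 psu (deep − shallow).
Δρ/ρ₀ = −αΔT + βΔS = -2.10 × 10⁻⁵ + 1.924 × 10⁻⁴ = 1.714 × 10⁻⁴, so Δρ ≈ 0.1755 kg m⁻³.
N² = (g/ρ₀)·Δρ/Δz = g·(Δρ/ρ₀)/Δz = 9.8 × 1.714 × 10⁻⁴ / 61 = 2.7536 × 10⁻⁵ s⁻².
N = √(2.7536 × 10⁻⁵) = 5.2475 × 10⁻³ rad s⁻¹ → T = 2π/N = 1.1974 × 10³ s ≈ 1.20 × 10³ s.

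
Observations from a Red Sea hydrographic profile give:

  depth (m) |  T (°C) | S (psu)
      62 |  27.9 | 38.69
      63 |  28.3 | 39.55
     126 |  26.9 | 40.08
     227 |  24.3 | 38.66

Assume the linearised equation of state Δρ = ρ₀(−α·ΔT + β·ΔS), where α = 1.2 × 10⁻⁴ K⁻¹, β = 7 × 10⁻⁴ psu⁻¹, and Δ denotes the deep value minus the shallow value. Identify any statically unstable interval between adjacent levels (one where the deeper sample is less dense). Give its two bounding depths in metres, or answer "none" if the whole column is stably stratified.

Evaluate Δρ/ρ₀ = −αΔT + βΔS across each adjacent pair:
  62–63 m: −αΔT+βΔS = −(1.2 × 10⁻⁴)(+0.4)+(7 × 10⁻⁴)(+0.86) = 5.5 × 10⁻⁴ → stable
  63–126 m: −αΔT+βΔS = −(1.2 × 10⁻⁴)(-1.4)+(7 × 10⁻⁴)(+0.53) = 5.4 × 10⁻⁴ → stable
  126–227 m: −αΔT+βΔS = −(1.2 × 10⁻⁴)(-2.6)+(7 × 10⁻⁴)(-1.42) = -6.8 × 10⁻⁴ → UNSTABLE
The 126–227 m interval has Δρ < 0: lighter water underlies denser water.

126–227 m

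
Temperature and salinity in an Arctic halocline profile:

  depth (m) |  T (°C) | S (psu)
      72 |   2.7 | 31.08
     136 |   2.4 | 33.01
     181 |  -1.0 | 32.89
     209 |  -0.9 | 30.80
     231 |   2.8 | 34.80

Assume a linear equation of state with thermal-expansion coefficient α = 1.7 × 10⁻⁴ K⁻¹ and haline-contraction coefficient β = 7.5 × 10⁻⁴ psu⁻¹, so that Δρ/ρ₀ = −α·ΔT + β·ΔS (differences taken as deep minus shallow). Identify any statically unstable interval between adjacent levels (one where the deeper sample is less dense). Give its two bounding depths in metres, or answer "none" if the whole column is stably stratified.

181–209 m

Evaluate Δρ/ρ₀ = −αΔT + βΔS across each adjacent pair:
  72–136 m: −αΔT+βΔS = −(1.7 × 10⁻⁴)(-0.3)+(7.5 × 10⁻⁴)(+1.93) = 1.5 × 10⁻³ → stable
  136–181 m: −αΔT+βΔS = −(1.7 × 10⁻⁴)(-3.4)+(7.5 × 10⁻⁴)(-0.12) = 4.9 × 10⁻⁴ → stable
  181–209 m: −αΔT+βΔS = −(1.7 × 10⁻⁴)(+0.1)+(7.5 × 10⁻⁴)(-2.09) = -1.6 × 10⁻³ → UNSTABLE
  209–231 m: −αΔT+βΔS = −(1.7 × 10⁻⁴)(+3.7)+(7.5 × 10⁻⁴)(+4.00) = 2.4 × 10⁻³ → stable
The 181–209 m interval has Δρ < 0: lighter water underlies denser water.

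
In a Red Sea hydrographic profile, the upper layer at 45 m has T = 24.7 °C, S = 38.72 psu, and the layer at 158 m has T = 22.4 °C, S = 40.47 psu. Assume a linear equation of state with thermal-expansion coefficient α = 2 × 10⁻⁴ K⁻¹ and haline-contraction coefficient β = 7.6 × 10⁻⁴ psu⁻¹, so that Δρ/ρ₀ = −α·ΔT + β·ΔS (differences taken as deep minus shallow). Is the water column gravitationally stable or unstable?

stable

ΔT = 22.4 − 24.7 = -2.3 K and ΔS = 40.47 − 38.72 = +1.75 psu (deep − shallow).
−αΔT = 4.60 × 10⁻⁴; βΔS = 1.33 × 10⁻³; sum Δρ/ρ₀ = 1.79 × 10⁻³.
Δρ/ρ₀ > 0, so Δρ > 0: deeper water is denser → statically stable.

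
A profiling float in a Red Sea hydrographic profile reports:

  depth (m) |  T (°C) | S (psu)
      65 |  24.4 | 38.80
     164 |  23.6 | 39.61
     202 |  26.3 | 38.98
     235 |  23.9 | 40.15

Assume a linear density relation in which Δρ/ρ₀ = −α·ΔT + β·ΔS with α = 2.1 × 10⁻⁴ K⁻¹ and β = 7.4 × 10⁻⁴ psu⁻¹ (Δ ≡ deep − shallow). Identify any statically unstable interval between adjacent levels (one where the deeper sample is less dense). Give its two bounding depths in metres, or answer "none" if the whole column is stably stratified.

164–202 m

Evaluate Δρ/ρ₀ = −αΔT + βΔS across each adjacent pair:
  65–164 m: −αΔT+βΔS = −(2.1 × 10⁻⁴)(-0.8)+(7.4 × 10⁻⁴)(+0.81) = 7.7 × 10⁻⁴ → stable
  164–202 m: −αΔT+βΔS = −(2.1 × 10⁻⁴)(+2.7)+(7.4 × 10⁻⁴)(-0.63) = -1.0 × 10⁻³ → UNSTABLE
  202–235 m: −αΔT+βΔS = −(2.1 × 10⁻⁴)(-2.4)+(7.4 × 10⁻⁴)(+1.17) = 1.4 × 10⁻³ → stable
The 164–202 m interval has Δρ < 0: lighter water underlies denser water.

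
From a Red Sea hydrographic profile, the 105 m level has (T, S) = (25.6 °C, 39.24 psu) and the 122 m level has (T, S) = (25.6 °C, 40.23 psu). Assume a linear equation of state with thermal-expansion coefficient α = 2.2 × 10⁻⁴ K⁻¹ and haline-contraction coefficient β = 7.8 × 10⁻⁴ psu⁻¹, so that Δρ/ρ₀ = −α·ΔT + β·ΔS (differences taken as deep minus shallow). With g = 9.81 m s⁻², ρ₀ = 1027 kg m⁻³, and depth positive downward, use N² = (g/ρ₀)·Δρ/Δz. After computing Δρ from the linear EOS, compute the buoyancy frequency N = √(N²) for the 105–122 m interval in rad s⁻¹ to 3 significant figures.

ΔT = +0.0 K, ΔS = +0.99 psu (deep − shallow).
Δρ/ρ₀ = −αΔT + βΔS = 0 + 7.722 × 10⁻⁴ = 7.722 × 10⁻⁴, so Δρ ≈ 0.7930 kg m⁻³.
N² = (g/ρ₀)·Δρ/Δz = g·(Δρ/ρ₀)/Δz = 9.81 × 7.722 × 10⁻⁴ / 17 = 4.4560 × 10⁻⁴ s⁻².
N = √(4.4560 × 10⁻⁴) = 0.021109 rad s⁻¹ ≈ 0.0211 rad s⁻¹.

0.0211 rad s⁻¹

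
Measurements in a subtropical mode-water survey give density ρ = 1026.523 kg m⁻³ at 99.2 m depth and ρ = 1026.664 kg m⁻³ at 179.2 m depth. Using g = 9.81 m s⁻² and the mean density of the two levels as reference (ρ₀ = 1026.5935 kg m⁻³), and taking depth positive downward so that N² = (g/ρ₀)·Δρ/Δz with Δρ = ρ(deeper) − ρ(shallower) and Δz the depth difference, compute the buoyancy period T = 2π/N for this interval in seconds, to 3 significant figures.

1.53 × 10³ s

Δρ = 1026.664 − 1026.523 = 0.141 kg m⁻³ over Δz = 179.2 − 99.2 = 80 m.
N² = (9.81/1026.5935) × (0.141/80) = 1.6842 × 10⁻⁵ s⁻².
N = √(1.6842 × 10⁻⁵) = 4.1039 × 10⁻³ rad s⁻¹, so T = 2π/N = 1.5310 × 10³ s ≈ 1.53 × 10³ s.
A positive N² confirms static stability across the interval.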